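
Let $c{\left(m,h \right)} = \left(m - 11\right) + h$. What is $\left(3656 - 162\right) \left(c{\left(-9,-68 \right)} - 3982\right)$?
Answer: $-14220580$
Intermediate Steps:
$c{\left(m,h \right)} = -11 + h + m$ ($c{\left(m,h \right)} = \left(-11 + m\right) + h = -11 + h + m$)
$\left(3656 - 162\right) \left(c{\left(-9,-68 \right)} - 3982\right) = \left(3656 - 162\right) \left(\left(-11 - 68 - 9\right) - 3982\right) = 3494 \left(-88 - 3982\right) = 3494 \left(-4070\right) = -14220580$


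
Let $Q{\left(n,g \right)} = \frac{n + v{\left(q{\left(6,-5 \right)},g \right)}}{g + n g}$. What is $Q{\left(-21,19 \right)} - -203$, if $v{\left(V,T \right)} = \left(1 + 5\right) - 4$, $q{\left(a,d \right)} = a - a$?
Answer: $\frac{4061}{20} \approx 203.05$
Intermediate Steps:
$q{\left(a,d \right)} = 0$
$v{\left(V,T \right)} = 2$ ($v{\left(V,T \right)} = 6 - 4 = 2$)
$Q{\left(n,g \right)} = \frac{2 + n}{g + g n}$ ($Q{\left(n,g \right)} = \frac{n + 2}{g + n g} = \frac{2 + n}{g + g n}$)
$Q{\left(-21,19 \right)} - -203 = \frac{2 - 21}{19 \left(1 - 21\right)} - -203 = \frac{1}{19} \frac{1}{-20} \left(-19\right) + 203 = \frac{1}{19} \left(- \frac{1}{20}\right) \left(-19\right) + 203 = \frac{1}{20} + 203 = \frac{4061}{20}$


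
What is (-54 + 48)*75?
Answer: -450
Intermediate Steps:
(-54 + 48)*75 = -6*75 = -450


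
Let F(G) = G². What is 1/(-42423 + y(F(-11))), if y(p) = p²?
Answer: -1/27782 ≈ -3.5995e-5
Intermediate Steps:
1/(-42423 + y(F(-11))) = 1/(-42423 + ((-11)²)²) = 1/(-42423 + 121²) = 1/(-42423 + 14641) = 1/(-27782) = -1/27782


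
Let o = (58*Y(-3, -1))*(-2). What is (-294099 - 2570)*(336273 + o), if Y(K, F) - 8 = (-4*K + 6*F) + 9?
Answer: -98970261745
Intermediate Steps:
Y(K, F) = 17 - 4*K + 6*F (Y(K, F) = 8 + ((-4*K + 6*F) + 9) = 8 + (9 - 4*K + 6*F) = 17 - 4*K + 6*F)
o = -2668 (o = (58*(17 - 4*(-3) + 6*(-1)))*(-2) = (58*(17 + 12 - 6))*(-2) = (58*23)*(-2) = 1334*(-2) = -2668)
(-294099 - 2570)*(336273 + o) = (-294099 - 2570)*(336273 - 2668) = -296669*333605 = -98970261745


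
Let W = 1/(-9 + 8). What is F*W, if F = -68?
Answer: 68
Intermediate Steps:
W = -1 (W = 1/(-1) = -1)
F*W = -68*(-1) = 68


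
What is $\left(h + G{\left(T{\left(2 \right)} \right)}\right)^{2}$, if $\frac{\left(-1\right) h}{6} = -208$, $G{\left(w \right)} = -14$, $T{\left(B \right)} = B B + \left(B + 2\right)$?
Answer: $1522756$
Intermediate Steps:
$T{\left(B \right)} = 2 + B + B^{2}$ ($T{\left(B \right)} = B^{2} + \left(2 + B\right) = 2 + B + B^{2}$)
$h = 1248$ ($h = \left(-6\right) \left(-208\right) = 1248$)
$\left(h + G{\left(T{\left(2 \right)} \right)}\right)^{2} = \left(1248 - 14\right)^{2} = 1234^{2} = 1522756$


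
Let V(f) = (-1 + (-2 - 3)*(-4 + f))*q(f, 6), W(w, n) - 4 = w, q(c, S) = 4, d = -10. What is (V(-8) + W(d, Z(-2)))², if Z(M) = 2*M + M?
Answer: 52900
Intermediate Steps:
Z(M) = 3*M
W(w, n) = 4 + w
V(f) = 76 - 20*f (V(f) = (-1 + (-2 - 3)*(-4 + f))*4 = (-1 - 5*(-4 + f))*4 = (-1 + (20 - 5*f))*4 = (19 - 5*f)*4 = 76 - 20*f)
(V(-8) + W(d, Z(-2)))² = ((76 - 20*(-8)) + (4 - 10))² = ((76 + 160) - 6)² = (236 - 6)² = 230² = 52900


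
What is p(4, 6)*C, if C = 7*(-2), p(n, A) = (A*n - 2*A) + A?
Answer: -252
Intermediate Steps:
p(n, A) = -A + A*n (p(n, A) = (-2*A + A*n) + A = -A + A*n)
C = -14
p(4, 6)*C = (6*(-1 + 4))*(-14) = (6*3)*(-14) = 18*(-14) = -252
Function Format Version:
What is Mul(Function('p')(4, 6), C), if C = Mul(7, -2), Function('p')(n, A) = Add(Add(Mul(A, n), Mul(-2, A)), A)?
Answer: -252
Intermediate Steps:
Function('p')(n, A) = Add(Mul(-1, A), Mul(A, n)) (Function('p')(n, A) = Add(Add(Mul(-2, A), Mul(A, n)), A) = Add(Mul(-1, A), Mul(A, n)))
C = -14
Mul(Function('p')(4, 6), C) = Mul(Mul(6, Add(-1, 4)), -14) = Mul(Mul(6, 3), -14) = Mul(18, -14) = -252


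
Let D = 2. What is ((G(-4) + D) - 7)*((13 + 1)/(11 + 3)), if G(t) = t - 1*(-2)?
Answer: -7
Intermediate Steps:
G(t) = 2 + t (G(t) = t + 2 = 2 + t)
((G(-4) + D) - 7)*((13 + 1)/(11 + 3)) = (((2 - 4) + 2) - 7)*((13 + 1)/(11 + 3)) = ((-2 + 2) - 7)*(14/14) = (0 - 7)*(14*(1/14)) = -7*1 = -7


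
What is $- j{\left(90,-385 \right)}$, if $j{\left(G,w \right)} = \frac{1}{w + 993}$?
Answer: $- \frac{1}{608} \approx -0.0016447$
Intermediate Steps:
$j{\left(G,w \right)} = \frac{1}{993 + w}$
$- j{\left(90,-385 \right)} = - \frac{1}{993 - 385} = - \frac{1}{608}$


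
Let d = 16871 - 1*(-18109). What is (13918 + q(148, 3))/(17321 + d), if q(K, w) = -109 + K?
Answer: 13957/52301 ≈ 0.26686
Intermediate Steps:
d = 34980 (d = 16871 + 18109 = 34980)
(13918 + q(148, 3))/(17321 + d) = (13918 + (-109 + 148))/(17321 + 34980) = (13918 + 39)/52301 = 13957*(1/52301) = 13957/52301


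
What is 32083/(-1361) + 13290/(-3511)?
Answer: -130731103/4778471 ≈ -27.358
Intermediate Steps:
32083/(-1361) + 13290/(-3511) = 32083*(-1/1361) + 13290*(-1/3511) = -32083/1361 - 13290/3511 = -130731103/4778471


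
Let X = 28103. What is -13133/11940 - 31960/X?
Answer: -750679099/335549820 ≈ -2.2372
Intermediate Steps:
-13133/11940 - 31960/X = -13133/11940 - 31960/28103 = -750679099/335549820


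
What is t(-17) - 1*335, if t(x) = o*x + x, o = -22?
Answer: 22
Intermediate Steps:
t(x) = -21*x (t(x) = -22*x + x = -21*x)
t(-17) - 1*335 = -21*(-17) - 1*335 = 357 - 335 = 22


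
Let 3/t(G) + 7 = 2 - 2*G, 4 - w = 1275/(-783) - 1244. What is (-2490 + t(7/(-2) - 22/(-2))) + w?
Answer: -6475523/5220 ≈ -1240.5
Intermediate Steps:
w = 326153/261 (w = 4 - (1275/(-783) - 1244) = 4 - (1275*(-1/783) - 1244) = 4 - (-425/261 - 1244) = 4 - 1*(-325109/261) = 4 + 325109/261 = 326153/261 ≈ 1249.6)
t(G) = 3/(-5 - 2*G) (t(G) = 3/(-7 + (2 - 2*G)) = 3/(-5 - 2*G))
(-2490 + t(7/(-2) - 22/(-2))) + w = (-2490 - 3/(5 + 2*(7/(-2) - 22/(-2)))) + 326153/261 = (-2490 - 3/(5 + 2*(7*(-½) - 22*(-½)))) + 326153/261 = (-2490 - 3/(5 + 2*(-7/2 + 11))) + 326153/261 = (-2490 - 3/(5 + 2*(15/2))) + 326153/261 = (-2490 - 3/(5 + 15)) + 326153/261 = (-2490 - 3/20) + 326153/261 = -49803/20 + 326153/261 = -6475523/5220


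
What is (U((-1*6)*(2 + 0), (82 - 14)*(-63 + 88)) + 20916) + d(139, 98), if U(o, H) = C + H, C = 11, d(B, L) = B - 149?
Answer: 22617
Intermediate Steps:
d(B, L) = -149 + B
U(o, H) = 11 + H
(U((-1*6)*(2 + 0), (82 - 14)*(-63 + 88)) + 20916) + d(139, 98) = ((11 + (82 - 14)*(-63 + 88)) + 20916) + (-149 + 139) = ((11 + 68*25) + 20916) - 10 = ((11 + 1700) + 20916) - 10 = (1711 + 20916) - 10 = 22627 - 10 = 22617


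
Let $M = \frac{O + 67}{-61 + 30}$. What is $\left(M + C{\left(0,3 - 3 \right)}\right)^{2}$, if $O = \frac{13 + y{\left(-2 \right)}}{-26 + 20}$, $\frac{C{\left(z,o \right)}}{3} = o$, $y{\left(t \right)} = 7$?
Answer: $\frac{36481}{8649} \approx 4.2179$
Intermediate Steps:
$C{\left(z,o \right)} = 3 o$
$O = - \frac{10}{3}$ ($O = \frac{13 + 7}{-26 + 20} = \frac{20}{-6} = 20 \left(- \frac{1}{6}\right) = - \frac{10}{3} \approx -3.3333$)
$M = - \frac{191}{93}$ ($M = \frac{- \frac{10}{3} + 67}{-61 + 30} = \frac{191}{3 \left(-31\right)} = \frac{191}{3} \left(- \frac{1}{31}\right) = - \frac{191}{93} \approx -2.0538$)
$\left(M + C{\left(0,3 - 3 \right)}\right)^{2} = \left(- \frac{191}{93} + 3 \left(3 - 3\right)\right)^{2} = \left(- \frac{191}{93} + 3 \cdot 0\right)^{2} = \left(- \frac{191}{93} + 0\right)^{2} = \left(- \frac{191}{93}\right)^{2} = \frac{36481}{8649}$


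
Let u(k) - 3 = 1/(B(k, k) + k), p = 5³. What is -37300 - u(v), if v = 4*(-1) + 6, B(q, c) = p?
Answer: -4737482/127 ≈ -37303.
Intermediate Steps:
p = 125
B(q, c) = 125
v = 2 (v = -4 + 6 = 2)
u(k) = 3 + 1/(125 + k)
-37300 - u(v) = -37300 - (376 + 3*2)/(125 + 2) = -37300 - (376 + 6)/127 = -37300 - 382/127 = -4737482/127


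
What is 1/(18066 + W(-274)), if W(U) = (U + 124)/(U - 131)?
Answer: 27/487792 ≈ 5.5351e-5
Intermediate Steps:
W(U) = (124 + U)/(-131 + U)
1/(18066 + W(-274)) = 1/(18066 + (124 - 274)/(-131 - 274)) = 1/(18066 - 150/(-405)) = 1/(18066 - 1/405*(-150)) = 1/(18066 + 10/27) = 1/(487792/27) = 27/487792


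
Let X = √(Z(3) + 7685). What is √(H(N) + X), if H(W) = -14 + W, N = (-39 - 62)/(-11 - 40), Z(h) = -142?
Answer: √(-31263 + 2601*√7543)/51 ≈ 8.6505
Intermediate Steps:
N = 101/51 (N = -101/(-51) = -101*(-1/51) = 101/51 ≈ 1.9804)
X = √7543 (X = √(-142 + 7685) = √7543 ≈ 86.850)
√(H(N) + X) = √((-14 + 101/51) + √7543) = √(-613/51 + √7543)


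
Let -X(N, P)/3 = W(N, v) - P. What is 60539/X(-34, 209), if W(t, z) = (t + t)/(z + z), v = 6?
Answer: 60539/644 ≈ 94.005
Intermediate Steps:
W(t, z) = t/z (W(t, z) = (2*t)/((2*z)) = (2*t)*(1/(2*z)) = t/z)
X(N, P) = 3*P - N/2 (X(N, P) = -3*(N/6 - P) = -3*(-P + N/6) = 3*P - N/2)
60539/X(-34, 209) = 60539/(3*209 - ½*(-34)) = 60539/(627 + 17) = 60539/644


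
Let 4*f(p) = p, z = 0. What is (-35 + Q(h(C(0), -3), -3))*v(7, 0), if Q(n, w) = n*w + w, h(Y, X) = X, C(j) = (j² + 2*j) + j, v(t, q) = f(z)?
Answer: 0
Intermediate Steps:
f(p) = p/4
v(t, q) = 0 (v(t, q) = (¼)*0 = 0)
C(j) = j² + 3*j
Q(n, w) = w + n*w
(-35 + Q(h(C(0), -3), -3))*v(7, 0) = (-35 - 3*(1 - 3))*0 = (-35 - 3*(-2))*0 = (-35 + 6)*0 = -29*0 = 0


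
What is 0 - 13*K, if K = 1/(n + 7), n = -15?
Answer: 13/8 ≈ 1.6250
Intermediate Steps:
K = -⅛ (K = 1/(-15 + 7) = 1/(-8) = -⅛ ≈ -0.12500)
0 - 13*K = 0 - 13*(-⅛) = 0 + 13/8 = 13/8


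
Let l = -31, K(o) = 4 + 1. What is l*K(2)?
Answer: -155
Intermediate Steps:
K(o) = 5
l*K(2) = -31*5 = -155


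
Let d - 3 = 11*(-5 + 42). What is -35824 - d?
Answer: -36234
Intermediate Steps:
d = 410 (d = 3 + 11*(-5 + 42) = 3 + 11*37 = 3 + 407 = 410)
-35824 - d = -35824 - 1*410 = -35824 - 410 = -36234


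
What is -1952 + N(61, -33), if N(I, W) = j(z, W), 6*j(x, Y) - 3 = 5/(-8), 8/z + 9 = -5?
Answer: -93677/48 ≈ -1951.6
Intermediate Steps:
z = -4/7 (z = 8/(-9 - 5) = 8/(-14) = 8*(-1/14) = -4/7 ≈ -0.57143)
j(x, Y) = 19/48 (j(x, Y) = ½ + (5/(-8))/6 = ½ + (5*(-⅛))/6 = ½ + (⅙)*(-5/8) = ½ - 5/48 = 19/48)
N(I, W) = 19/48
-1952 + N(61, -33) = -1952 + 19/48 = -93677/48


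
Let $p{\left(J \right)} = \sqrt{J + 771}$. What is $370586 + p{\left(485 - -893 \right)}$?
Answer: $370586 + \sqrt{2149} \approx 3.7063 \cdot 10^{5}$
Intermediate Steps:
$p{\left(J \right)} = \sqrt{771 + J}$
$370586 + p{\left(485 - -893 \right)} = 370586 + \sqrt{771 + \left(485 - -893\right)} = 370586 + \sqrt{771 + \left(485 + 893\right)} = 370586 + \sqrt{771 + 1378} = 370586 + \sqrt{2149}$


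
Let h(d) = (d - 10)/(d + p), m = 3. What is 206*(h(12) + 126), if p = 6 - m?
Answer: 389752/15 ≈ 25983.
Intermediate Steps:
p = 3 (p = 6 - 1*3 = 6 - 3 = 3)
h(d) = (-10 + d)/(3 + d) (h(d) = (d - 10)/(d + 3) = (-10 + d)/(3 + d))
206*(h(12) + 126) = 206*((-10 + 12)/(3 + 12) + 126) = 206*(2/15 + 126) = 206*(1892/15) = 389752/15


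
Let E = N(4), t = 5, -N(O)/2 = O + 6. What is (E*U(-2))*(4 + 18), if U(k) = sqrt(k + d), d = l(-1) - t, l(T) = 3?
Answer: -880*I ≈ -880.0*I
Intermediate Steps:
N(O) = -12 - 2*O (N(O) = -2*(O + 6) = -2*(6 + O) = -12 - 2*O)
E = -20 (E = -12 - 2*4 = -12 - 8 = -20)
d = -2 (d = 3 - 1*5 = 3 - 5 = -2)
U(k) = sqrt(-2 + k) (U(k) = sqrt(k - 2) = sqrt(-2 + k))
(E*U(-2))*(4 + 18) = (-20*sqrt(-2 - 2))*(4 + 18) = -40*I*22 = -880*I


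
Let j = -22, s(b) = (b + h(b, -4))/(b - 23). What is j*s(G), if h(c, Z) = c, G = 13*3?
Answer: -429/4 ≈ -107.25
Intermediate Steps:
G = 39
s(b) = 2*b/(-23 + b) (s(b) = (b + b)/(b - 23) = (2*b)/(-23 + b) = 2*b/(-23 + b))
j*s(G) = -44*39/(-23 + 39) = -44*39/16 = -22*39/8 = -429/4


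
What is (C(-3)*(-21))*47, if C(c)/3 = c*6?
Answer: 53298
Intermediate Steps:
C(c) = 18*c (C(c) = 3*(c*6) = 3*(6*c) = 18*c)
(C(-3)*(-21))*47 = ((18*(-3))*(-21))*47 = -54*(-21)*47 = 1134*47 = 53298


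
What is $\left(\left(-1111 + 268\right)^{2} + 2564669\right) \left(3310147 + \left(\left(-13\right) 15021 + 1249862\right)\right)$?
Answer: $14295898386048$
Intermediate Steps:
$\left(\left(-1111 + 268\right)^{2} + 2564669\right) \left(3310147 + \left(\left(-13\right) 15021 + 1249862\right)\right) = \left(\left(-843\right)^{2} + 2564669\right) \left(3310147 + \left(-195273 + 1249862\right)\right) = \left(710649 + 2564669\right) \left(3310147 + 1054589\right) = 3275318 \cdot 4364736 = 14295898386048$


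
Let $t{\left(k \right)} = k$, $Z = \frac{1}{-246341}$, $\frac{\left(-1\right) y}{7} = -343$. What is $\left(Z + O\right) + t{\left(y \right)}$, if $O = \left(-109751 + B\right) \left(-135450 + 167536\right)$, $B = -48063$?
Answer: $- \frac{1247376623940624}{246341} \approx -5.0636 \cdot 10^{9}$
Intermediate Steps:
$y = 2401$ ($y = \left(-7\right) \left(-343\right) = 2401$)
$Z = - \frac{1}{246341} \approx -4.0594 \cdot 10^{-6}$
$O = -5063620004$ ($O = \left(-109751 - 48063\right) \left(-135450 + 167536\right) = \left(-157814\right) 32086 = -5063620004$)
$\left(Z + O\right) + t{\left(y \right)} = \left(- \frac{1}{246341} - 5063620004\right) + 2401 = - \frac{1247377215405365}{246341} + 2401 = - \frac{1247376623940624}{246341}$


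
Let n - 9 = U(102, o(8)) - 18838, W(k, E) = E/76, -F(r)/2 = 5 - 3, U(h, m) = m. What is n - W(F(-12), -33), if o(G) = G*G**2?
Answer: -1392059/76 ≈ -18317.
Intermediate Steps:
o(G) = G**3
F(r) = -4 (F(r) = -2*(5 - 3) = -2*2 = -4)
W(k, E) = E/76 (W(k, E) = E*(1/76) = E/76)
n = -18317 (n = 9 + (8**3 - 18838) = 9 + (512 - 18838) = 9 - 18326 = -18317)
n - W(F(-12), -33) = -18317 - (-33)/76 = -18317 - 1*(-33/76) = -18317 + 33/76 = -1392059/76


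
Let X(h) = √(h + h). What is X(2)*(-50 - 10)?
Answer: -120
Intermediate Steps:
X(h) = √2*√h (X(h) = √(2*h) = √2*√h)
X(2)*(-50 - 10) = (√2*√2)*(-50 - 10) = 2*(-60) = -120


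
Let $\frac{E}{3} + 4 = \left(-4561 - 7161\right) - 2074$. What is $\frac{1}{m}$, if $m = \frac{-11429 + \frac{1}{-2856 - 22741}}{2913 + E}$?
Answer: $\frac{328383913}{97516038} \approx 3.3675$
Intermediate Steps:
$E = -41400$ ($E = -12 + 3 \left(\left(-4561 - 7161\right) - 2074\right) = -12 + 3 \left(-11722 - 2074\right) = -12 + 3 \left(-13796\right) = -12 - 41388 = -41400$)
$m = \frac{97516038}{328383913}$ ($m = \frac{-11429 + \frac{1}{-2856 - 22741}}{2913 - 41400} = \frac{-11429 + \frac{1}{-25597}}{-38487} = \left(-11429 - \frac{1}{25597}\right) \left(- \frac{1}{38487}\right) = \left(- \frac{292548114}{25597}\right) \left(- \frac{1}{38487}\right) = \frac{97516038}{328383913} \approx 0.29696$)
$\frac{1}{m} = \frac{1}{\frac{97516038}{328383913}} = \frac{328383913}{97516038}$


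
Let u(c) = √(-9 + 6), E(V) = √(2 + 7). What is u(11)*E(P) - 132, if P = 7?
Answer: -132 + 3*I*√3 ≈ -132.0 + 5.1962*I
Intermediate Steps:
E(V) = 3 (E(V) = √9 = 3)
u(c) = I*√3 (u(c) = √(-3) = I*√3)
u(11)*E(P) - 132 = (I*√3)*3 - 132 = 3*I*√3 - 132 = -132 + 3*I*√3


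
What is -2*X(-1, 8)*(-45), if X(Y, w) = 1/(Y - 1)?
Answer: -45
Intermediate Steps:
X(Y, w) = 1/(-1 + Y)
-2*X(-1, 8)*(-45) = -2/(-1 - 1)*(-45) = -2/(-2)*(-45) = -2*(-½)*(-45) = 1*(-45) = -45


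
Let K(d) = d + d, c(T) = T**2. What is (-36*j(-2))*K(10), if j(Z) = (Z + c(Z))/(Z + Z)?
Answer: 360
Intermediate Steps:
K(d) = 2*d
j(Z) = (Z + Z**2)/(2*Z) (j(Z) = (Z + Z**2)/(Z + Z) = (Z + Z**2)/((2*Z)) = (Z + Z**2)*(1/(2*Z)) = (Z + Z**2)/(2*Z))
(-36*j(-2))*K(10) = (-36*(1/2 + (1/2)*(-2)))*(2*10) = -36*(1/2 - 1)*20 = -36*(-1/2)*20 = 18*20 = 360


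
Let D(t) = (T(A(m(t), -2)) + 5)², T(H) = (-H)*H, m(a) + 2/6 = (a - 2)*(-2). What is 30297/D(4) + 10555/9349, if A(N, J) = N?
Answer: 23105272573/143750224 ≈ 160.73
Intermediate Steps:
m(a) = 11/3 - 2*a (m(a) = -⅓ + (a - 2)*(-2) = -⅓ + (-2 + a)*(-2) = -⅓ + (4 - 2*a) = 11/3 - 2*a)
T(H) = -H²
D(t) = (5 - (11/3 - 2*t)²)² (D(t) = (-(11/3 - 2*t)² + 5)² = (5 - (11/3 - 2*t)²)²)
30297/D(4) + 10555/9349 = 30297/(((-45 + (-11 + 6*4)²)²/81)) + 10555/9349 = 30297/(((-45 + (-11 + 24)²)²/81)) + 10555*(1/9349) = 30297/(((-45 + 13²)²/81)) + 10555/9349 = 30297/(((-45 + 169)²/81)) + 10555/9349 = 30297/(((1/81)*124²)) + 10555/9349 = 30297/(((1/81)*15376)) + 10555/9349 = 30297/(15376/81) + 10555/9349 = 30297*(81/15376) + 10555/9349 = 2454057/15376 + 10555/9349 = 23105272573/143750224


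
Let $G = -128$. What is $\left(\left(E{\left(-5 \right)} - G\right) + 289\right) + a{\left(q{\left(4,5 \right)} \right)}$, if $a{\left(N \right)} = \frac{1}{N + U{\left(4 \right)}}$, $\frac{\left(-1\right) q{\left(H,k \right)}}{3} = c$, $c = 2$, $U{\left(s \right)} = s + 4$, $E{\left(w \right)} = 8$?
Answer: $\frac{851}{2} \approx 425.5$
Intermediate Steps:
$U{\left(s \right)} = 4 + s$
$q{\left(H,k \right)} = -6$ ($q{\left(H,k \right)} = \left(-3\right) 2 = -6$)
$a{\left(N \right)} = \frac{1}{8 + N}$ ($a{\left(N \right)} = \frac{1}{N + \left(4 + 4\right)} = \frac{1}{N + 8} = \frac{1}{8 + N}$)
$\left(\left(E{\left(-5 \right)} - G\right) + 289\right) + a{\left(q{\left(4,5 \right)} \right)} = \left(\left(8 - -128\right) + 289\right) + \frac{1}{8 - 6} = \left(\left(8 + 128\right) + 289\right) + \frac{1}{2} = \left(136 + 289\right) + \frac{1}{2} = 425 + \frac{1}{2} = \frac{851}{2}$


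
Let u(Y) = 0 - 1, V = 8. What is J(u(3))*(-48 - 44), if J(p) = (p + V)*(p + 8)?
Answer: -4508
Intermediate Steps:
u(Y) = -1
J(p) = (8 + p)**2 (J(p) = (p + 8)*(p + 8) = (8 + p)*(8 + p) = (8 + p)**2)
J(u(3))*(-48 - 44) = (64 + (-1)**2 + 16*(-1))*(-48 - 44) = (64 + 1 - 16)*(-92) = 49*(-92) = -4508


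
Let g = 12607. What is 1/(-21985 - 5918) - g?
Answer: -351773122/27903 ≈ -12607.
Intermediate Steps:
1/(-21985 - 5918) - g = 1/(-21985 - 5918) - 1*12607 = 1/(-27903) - 12607 = -1/27903 - 12607 = -351773122/27903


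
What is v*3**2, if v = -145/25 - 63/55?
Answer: -3438/55 ≈ -62.509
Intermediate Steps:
v = -382/55 (v = -145*1/25 - 63*1/55 = -29/5 - 63/55 = -382/55 ≈ -6.9455)
v*3**2 = -382/55*3**2 = -382/55*9 = -3438/55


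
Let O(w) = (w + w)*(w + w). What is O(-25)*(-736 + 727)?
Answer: -22500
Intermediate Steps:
O(w) = 4*w² (O(w) = (2*w)*(2*w) = 4*w²)
O(-25)*(-736 + 727) = (4*(-25)²)*(-736 + 727) = (4*625)*(-9) = 2500*(-9) = -22500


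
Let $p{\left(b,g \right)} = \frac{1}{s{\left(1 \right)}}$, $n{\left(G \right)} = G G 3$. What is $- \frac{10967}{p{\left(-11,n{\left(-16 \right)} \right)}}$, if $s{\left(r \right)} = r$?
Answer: $-10967$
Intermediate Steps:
$n{\left(G \right)} = 3 G^{2}$ ($n{\left(G \right)} = G^{2} \cdot 3 = 3 G^{2}$)
$p{\left(b,g \right)} = 1$ ($p{\left(b,g \right)} = 1^{-1} = 1$)
$- \frac{10967}{p{\left(-11,n{\left(-16 \right)} \right)}} = - \frac{10967}{1} = \left(-10967\right) 1 = -10967$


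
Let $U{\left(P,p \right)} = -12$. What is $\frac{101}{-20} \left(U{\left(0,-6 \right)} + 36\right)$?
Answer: $- \frac{606}{5} \approx -121.2$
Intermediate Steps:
$\frac{101}{-20} \left(U{\left(0,-6 \right)} + 36\right) = \frac{101}{-20} \left(-12 + 36\right) = 101 \left(- \frac{1}{20}\right) 24 = \left(- \frac{101}{20}\right) 24 = - \frac{606}{5}$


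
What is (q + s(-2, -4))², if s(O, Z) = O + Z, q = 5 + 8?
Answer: 49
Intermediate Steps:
q = 13
(q + s(-2, -4))² = (13 + (-2 - 4))² = (13 - 6)² = 7² = 49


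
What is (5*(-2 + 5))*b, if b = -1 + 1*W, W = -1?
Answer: -30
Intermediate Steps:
b = -2 (b = -1 + 1*(-1) = -1 - 1 = -2)
(5*(-2 + 5))*b = (5*(-2 + 5))*(-2) = (5*3)*(-2) = 15*(-2) = -30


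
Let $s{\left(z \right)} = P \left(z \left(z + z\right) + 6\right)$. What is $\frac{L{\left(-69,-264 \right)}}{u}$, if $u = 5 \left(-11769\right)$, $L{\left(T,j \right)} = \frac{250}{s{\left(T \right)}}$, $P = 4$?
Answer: $- \frac{25}{224270064} \approx -1.1147 \cdot 10^{-7}$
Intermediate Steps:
$s{\left(z \right)} = 24 + 8 z^{2}$ ($s{\left(z \right)} = 4 \left(z \left(z + z\right) + 6\right) = 4 \left(z 2 z + 6\right) = 4 \left(2 z^{2} + 6\right) = 4 \left(6 + 2 z^{2}\right) = 24 + 8 z^{2}$)
$L{\left(T,j \right)} = \frac{250}{24 + 8 T^{2}}$
$u = -58845$
$\frac{L{\left(-69,-264 \right)}}{u} = \frac{\frac{125}{4} \frac{1}{3 + \left(-69\right)^{2}}}{-58845} = \frac{125}{4 \left(3 + 4761\right)} \left(- \frac{1}{58845}\right) = \frac{125}{4 \cdot 4764} \left(- \frac{1}{58845}\right) = \frac{125}{4} \cdot \frac{1}{4764} \left(- \frac{1}{58845}\right) = \frac{125}{19056} \left(- \frac{1}{58845}\right) = - \frac{25}{224270064}$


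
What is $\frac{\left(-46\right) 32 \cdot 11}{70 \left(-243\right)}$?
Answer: $\frac{8096}{8505} \approx 0.95191$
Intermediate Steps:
$\frac{\left(-46\right) 32 \cdot 11}{70 \left(-243\right)} = \frac{\left(-1472\right) 11}{-17010} = \left(-16192\right) \left(- \frac{1}{17010}\right) = \frac{8096}{8505}$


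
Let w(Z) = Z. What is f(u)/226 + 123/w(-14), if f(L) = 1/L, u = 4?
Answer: -55589/6328 ≈ -8.7846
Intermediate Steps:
f(u)/226 + 123/w(-14) = 1/(4*226) + 123/(-14) = (¼)*(1/226) + 123*(-1/14) = 1/904 - 123/14 = -55589/6328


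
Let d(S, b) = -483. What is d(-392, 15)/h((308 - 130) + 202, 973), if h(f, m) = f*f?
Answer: -483/144400 ≈ -0.0033449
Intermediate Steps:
h(f, m) = f²
d(-392, 15)/h((308 - 130) + 202, 973) = -483/((308 - 130) + 202)² = -483/(178 + 202)² = -483/(380²) = -483/144400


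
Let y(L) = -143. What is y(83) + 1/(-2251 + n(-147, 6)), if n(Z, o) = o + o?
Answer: -320178/2239 ≈ -143.00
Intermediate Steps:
n(Z, o) = 2*o
y(83) + 1/(-2251 + n(-147, 6)) = -143 + 1/(-2251 + 2*6) = -143 + 1/(-2251 + 12) = -143 + 1/(-2239) = -143 - 1/2239 = -320178/2239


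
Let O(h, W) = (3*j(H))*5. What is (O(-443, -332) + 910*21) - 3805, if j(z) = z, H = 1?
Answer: 15320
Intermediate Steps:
O(h, W) = 15 (O(h, W) = (3*1)*5 = 3*5 = 15)
(O(-443, -332) + 910*21) - 3805 = (15 + 910*21) - 3805 = (15 + 19110) - 3805 = 19125 - 3805 = 15320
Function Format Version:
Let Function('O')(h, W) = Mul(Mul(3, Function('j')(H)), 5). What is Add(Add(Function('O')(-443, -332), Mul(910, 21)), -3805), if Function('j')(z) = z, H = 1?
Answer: 15320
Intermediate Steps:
Function('O')(h, W) = 15 (Function('O')(h, W) = Mul(Mul(3, 1), 5) = Mul(3, 5) = 15)
Add(Add(Function('O')(-443, -332), Mul(910, 21)), -3805) = Add(Add(15, Mul(910, 21)), -3805) = Add(Add(15, 19110), -3805) = Add(19125, -3805) = 15320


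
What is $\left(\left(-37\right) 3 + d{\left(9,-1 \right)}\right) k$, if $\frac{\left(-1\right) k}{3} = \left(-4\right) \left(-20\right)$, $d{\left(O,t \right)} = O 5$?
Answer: $15840$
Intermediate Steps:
$d{\left(O,t \right)} = 5 O$
$k = -240$ ($k = - 3 \left(\left(-4\right) \left(-20\right)\right) = \left(-3\right) 80 = -240$)
$\left(\left(-37\right) 3 + d{\left(9,-1 \right)}\right) k = \left(\left(-37\right) 3 + 5 \cdot 9\right) \left(-240\right) = \left(-111 + 45\right) \left(-240\right) = \left(-66\right) \left(-240\right) = 15840$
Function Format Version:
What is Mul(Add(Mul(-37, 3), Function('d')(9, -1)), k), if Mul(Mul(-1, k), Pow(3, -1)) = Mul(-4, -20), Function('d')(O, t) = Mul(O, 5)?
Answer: 15840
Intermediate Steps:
Function('d')(O, t) = Mul(5, O)
k = -240 (k = Mul(-3, Mul(-4, -20)) = Mul(-3, 80) = -240)
Mul(Add(Mul(-37, 3), Function('d')(9, -1)), k) = Mul(Add(Mul(-37, 3), Mul(5, 9)), -240) = Mul(Add(-111, 45), -240) = Mul(-66, -240) = 15840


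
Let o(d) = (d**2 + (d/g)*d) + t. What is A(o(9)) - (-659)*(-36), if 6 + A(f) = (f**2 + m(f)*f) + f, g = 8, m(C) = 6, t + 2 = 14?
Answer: -791895/64 ≈ -12373.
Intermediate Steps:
t = 12 (t = -2 + 14 = 12)
o(d) = 12 + 9*d**2/8 (o(d) = (d**2 + (d/8)*d) + 12 = (d**2 + d**2/8) + 12 = 9*d**2/8 + 12 = 12 + 9*d**2/8)
A(f) = -6 + f**2 + 7*f (A(f) = -6 + ((f**2 + 6*f) + f) = -6 + (f**2 + 7*f) = -6 + f**2 + 7*f)
A(o(9)) - (-659)*(-36) = (-6 + (12 + (9/8)*9**2)**2 + 7*(12 + (9/8)*9**2)) - (-659)*(-36) = (-6 + (12 + (9/8)*81)**2 + 7*(12 + (9/8)*81)) - 1*23724 = (-6 + (12 + 729/8)**2 + 7*(12 + 729/8)) - 23724 = (-6 + (825/8)**2 + 7*(825/8)) - 23724 = (-6 + 680625/64 + 5775/8) - 23724 = 726441/64 - 23724 = -791895/64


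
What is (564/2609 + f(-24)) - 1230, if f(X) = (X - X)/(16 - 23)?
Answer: -3208506/2609 ≈ -1229.8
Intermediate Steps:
f(X) = 0 (f(X) = 0/(-7) = 0*(-⅐) = 0)
(564/2609 + f(-24)) - 1230 = (564/2609 + 0) - 1230 = 564/2609 - 1230 = -3208506/2609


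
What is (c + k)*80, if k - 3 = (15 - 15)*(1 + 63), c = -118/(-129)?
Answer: 40400/129 ≈ 313.18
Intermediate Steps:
c = 118/129 (c = -118*(-1/129) = 118/129 ≈ 0.91473)
k = 3 (k = 3 + (15 - 15)*(1 + 63) = 3 + 0*64 = 3 + 0 = 3)
(c + k)*80 = (118/129 + 3)*80 = (505/129)*80 = 40400/129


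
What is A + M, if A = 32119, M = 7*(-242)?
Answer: 30425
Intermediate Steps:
M = -1694
A + M = 32119 - 1694 = 30425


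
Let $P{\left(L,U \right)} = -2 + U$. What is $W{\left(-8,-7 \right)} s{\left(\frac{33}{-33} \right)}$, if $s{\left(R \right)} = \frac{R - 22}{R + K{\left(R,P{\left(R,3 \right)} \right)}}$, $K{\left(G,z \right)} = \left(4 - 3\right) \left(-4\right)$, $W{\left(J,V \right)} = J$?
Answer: $- \frac{184}{5} \approx -36.8$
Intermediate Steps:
$K{\left(G,z \right)} = -4$ ($K{\left(G,z \right)} = 1 \left(-4\right) = -4$)
$s{\left(R \right)} = \frac{-22 + R}{-4 + R}$ ($s{\left(R \right)} = \frac{R - 22}{R - 4} = \frac{-22 + R}{-4 + R}$)
$W{\left(-8,-7 \right)} s{\left(\frac{33}{-33} \right)} = - 8 \frac{-22 + \frac{33}{-33}}{-4 + \frac{33}{-33}} = - 8 \frac{-22 + 33 \left(- \frac{1}{33}\right)}{-4 + 33 \left(- \frac{1}{33}\right)} = - 8 \frac{-22 - 1}{-4 - 1} = - 8 \frac{1}{-5} \left(-23\right) = - 8 \left(\left(- \frac{1}{5}\right) \left(-23\right)\right) = \left(-8\right) \frac{23}{5} = - \frac{184}{5}$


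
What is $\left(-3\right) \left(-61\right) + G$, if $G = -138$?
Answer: $45$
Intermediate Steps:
$\left(-3\right) \left(-61\right) + G = \left(-3\right) \left(-61\right) - 138 = 183 - 138 = 45$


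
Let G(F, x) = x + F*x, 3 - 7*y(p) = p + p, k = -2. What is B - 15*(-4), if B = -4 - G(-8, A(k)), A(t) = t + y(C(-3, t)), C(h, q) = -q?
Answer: 41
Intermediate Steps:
y(p) = 3/7 - 2*p/7 (y(p) = 3/7 - (p + p)/7 = 3/7 - 2*p/7)
A(t) = 3/7 + 9*t/7 (A(t) = t + (3/7 - (-2)*t/7) = t + (3/7 + 2*t/7) = 3/7 + 9*t/7)
B = -19 (B = -4 - (3/7 + (9/7)*(-2))*(1 - 8) = -4 - (3/7 - 18/7)*(-7) = -4 - (-15)*(-7)/7 = -4 - 1*15 = -4 - 15 = -19)
B - 15*(-4) = -19 - 15*(-4) = -19 + 60 = 41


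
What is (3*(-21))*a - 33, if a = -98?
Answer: 6141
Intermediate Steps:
(3*(-21))*a - 33 = (3*(-21))*(-98) - 33 = -63*(-98) - 33 = 6174 - 33 = 6141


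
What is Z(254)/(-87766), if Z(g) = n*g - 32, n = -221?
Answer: 28083/43883 ≈ 0.63995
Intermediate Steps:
Z(g) = -32 - 221*g (Z(g) = -221*g - 32 = -32 - 221*g)
Z(254)/(-87766) = (-32 - 221*254)/(-87766) = (-32 - 56134)*(-1/87766) = -56166*(-1/87766) = 28083/43883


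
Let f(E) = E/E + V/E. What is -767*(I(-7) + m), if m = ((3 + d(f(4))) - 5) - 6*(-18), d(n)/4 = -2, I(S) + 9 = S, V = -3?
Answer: -62894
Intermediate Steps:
I(S) = -9 + S
f(E) = 1 - 3/E (f(E) = E/E - 3/E = 1 - 3/E)
d(n) = -8 (d(n) = 4*(-2) = -8)
m = 98 (m = ((3 - 8) - 5) - 6*(-18) = (-5 - 5) + 108 = -10 + 108 = 98)
-767*(I(-7) + m) = -767*((-9 - 7) + 98) = -767*(-16 + 98) = -767*82 = -62894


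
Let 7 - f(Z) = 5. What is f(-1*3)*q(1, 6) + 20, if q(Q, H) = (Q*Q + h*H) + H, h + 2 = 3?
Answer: 46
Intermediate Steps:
h = 1 (h = -2 + 3 = 1)
q(Q, H) = Q**2 + 2*H (q(Q, H) = (Q*Q + 1*H) + H = (Q**2 + H) + H = (H + Q**2) + H = Q**2 + 2*H)
f(Z) = 2 (f(Z) = 7 - 1*5 = 7 - 5 = 2)
f(-1*3)*q(1, 6) + 20 = 2*(1**2 + 2*6) + 20 = 2*(1 + 12) + 20 = 2*13 + 20 = 26 + 20 = 46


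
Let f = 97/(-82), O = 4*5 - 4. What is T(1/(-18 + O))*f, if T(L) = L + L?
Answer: 97/82 ≈ 1.1829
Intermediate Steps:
O = 16 (O = 20 - 4 = 16)
T(L) = 2*L
f = -97/82 (f = 97*(-1/82) = -97/82 ≈ -1.1829)
T(1/(-18 + O))*f = (2/(-18 + 16))*(-97/82) = (2/(-2))*(-97/82) = (2*(-½))*(-97/82) = -1*(-97/82) = 97/82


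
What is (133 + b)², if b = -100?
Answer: 1089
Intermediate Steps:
(133 + b)² = (133 - 100)² = 33² = 1089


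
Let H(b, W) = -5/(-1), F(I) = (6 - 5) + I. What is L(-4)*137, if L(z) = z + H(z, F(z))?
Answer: 137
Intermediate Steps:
F(I) = 1 + I
H(b, W) = 5 (H(b, W) = -5*(-1) = 5)
L(z) = 5 + z (L(z) = z + 5 = 5 + z)
L(-4)*137 = (5 - 4)*137 = 1*137 = 137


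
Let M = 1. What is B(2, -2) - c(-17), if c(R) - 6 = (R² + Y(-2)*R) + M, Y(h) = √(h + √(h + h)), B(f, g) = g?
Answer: -298 + 17*√(-2 + 2*I) ≈ -287.06 + 26.414*I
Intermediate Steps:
Y(h) = √(h + √2*√h) (Y(h) = √(h + √(2*h)) = √(h + √2*√h))
c(R) = 7 + R² + R*√(-2 + 2*I) (c(R) = 6 + ((R² + √(-2 + √2*√(-2))*R) + 1) = 6 + ((R² + √(-2 + √2*(I*√2))*R) + 1) = 6 + ((R² + √(-2 + 2*I)*R) + 1) = 6 + ((R² + R*√(-2 + 2*I)) + 1) = 6 + (1 + R² + R*√(-2 + 2*I)) = 7 + R² + R*√(-2 + 2*I))
B(2, -2) - c(-17) = -2 - (7 + (-17)² - 17*√(-2 + 2*I)) = -2 - (7 + 289 - 17*√(-2 + 2*I)) = -2 - (296 - 17*√(-2 + 2*I)) = -2 + (-296 + 17*√(-2 + 2*I)) = -298 + 17*√(-2 + 2*I)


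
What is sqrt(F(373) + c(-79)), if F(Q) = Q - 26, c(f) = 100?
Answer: sqrt(447) ≈ 21.142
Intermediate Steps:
F(Q) = -26 + Q
sqrt(F(373) + c(-79)) = sqrt((-26 + 373) + 100) = sqrt(347 + 100) = sqrt(447)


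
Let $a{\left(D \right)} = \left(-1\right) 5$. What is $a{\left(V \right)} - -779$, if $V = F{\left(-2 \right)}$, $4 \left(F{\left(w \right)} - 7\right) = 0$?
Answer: $774$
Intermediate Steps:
$F{\left(w \right)} = 7$ ($F{\left(w \right)} = 7 + \frac{1}{4} \cdot 0 = 7 + 0 = 7$)
$V = 7$
$a{\left(D \right)} = -5$
$a{\left(V \right)} - -779 = -5 - -779 = -5 + 779 = 774$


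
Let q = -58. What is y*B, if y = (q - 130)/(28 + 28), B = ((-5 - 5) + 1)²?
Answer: -3807/14 ≈ -271.93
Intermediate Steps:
B = 81 (B = (-10 + 1)² = (-9)² = 81)
y = -47/14 (y = (-58 - 130)/(28 + 28) = -188/56 = -188*1/56 = -47/14 ≈ -3.3571)
y*B = -47/14*81 = -3807/14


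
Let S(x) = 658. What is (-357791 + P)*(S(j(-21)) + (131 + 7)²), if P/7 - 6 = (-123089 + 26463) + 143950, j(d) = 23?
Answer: -521728662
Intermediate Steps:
P = 331310 (P = 42 + 7*((-123089 + 26463) + 143950) = 42 + 7*(-96626 + 143950) = 42 + 7*47324 = 42 + 331268 = 331310)
(-357791 + P)*(S(j(-21)) + (131 + 7)²) = (-357791 + 331310)*(658 + (131 + 7)²) = -26481*(658 + 138²) = -26481*(658 + 19044) = -26481*19702 = -521728662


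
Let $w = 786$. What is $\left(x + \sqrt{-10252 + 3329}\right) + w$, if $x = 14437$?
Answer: $15223 + i \sqrt{6923} \approx 15223.0 + 83.205 i$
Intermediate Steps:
$\left(x + \sqrt{-10252 + 3329}\right) + w = \left(14437 + \sqrt{-10252 + 3329}\right) + 786 = \left(14437 + \sqrt{-6923}\right) + 786 = \left(14437 + i \sqrt{6923}\right) + 786 = 15223 + i \sqrt{6923}$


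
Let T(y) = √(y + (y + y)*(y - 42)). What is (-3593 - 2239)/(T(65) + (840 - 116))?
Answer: -1407456/173707 + 1944*√3055/173707 ≈ -7.4839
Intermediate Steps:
T(y) = √(y + 2*y*(-42 + y)) (T(y) = √(y + (2*y)*(-42 + y)) = √(y + 2*y*(-42 + y)))
(-3593 - 2239)/(T(65) + (840 - 116)) = (-3593 - 2239)/(√(65*(-83 + 2*65)) + (840 - 116)) = -5832/(√(65*(-83 + 130)) + 724) = -5832/(√(65*47) + 724) = -5832/(√3055 + 724) = -5832/(724 + √3055)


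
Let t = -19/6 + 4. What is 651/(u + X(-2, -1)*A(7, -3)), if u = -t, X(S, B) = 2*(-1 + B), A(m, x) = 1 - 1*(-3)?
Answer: -3906/101 ≈ -38.673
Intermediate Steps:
t = 5/6 (t = -19*1/6 + 4 = -19/6 + 4 = 5/6 ≈ 0.83333)
A(m, x) = 4 (A(m, x) = 1 + 3 = 4)
X(S, B) = -2 + 2*B
u = -5/6 (u = -1*5/6 = -5/6 ≈ -0.83333)
651/(u + X(-2, -1)*A(7, -3)) = 651/(-5/6 + (-2 + 2*(-1))*4) = 651/(-5/6 + (-2 - 2)*4) = 651/(-5/6 - 4*4) = 651/(-5/6 - 16) = 651/(-101/6) = 651*(-6/101) = -3906/101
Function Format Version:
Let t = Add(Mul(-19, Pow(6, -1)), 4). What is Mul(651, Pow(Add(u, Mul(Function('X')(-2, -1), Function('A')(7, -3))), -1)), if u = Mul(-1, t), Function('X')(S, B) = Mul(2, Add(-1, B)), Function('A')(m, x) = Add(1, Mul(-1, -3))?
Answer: Rational(-3906, 101) ≈ -38.673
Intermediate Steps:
t = Rational(5, 6) (t = Add(Mul(-19, Rational(1, 6)), 4) = Add(Rational(-19, 6), 4) = Rational(5, 6) ≈ 0.83333)
Function('A')(m, x) = 4 (Function('A')(m, x) = Add(1, 3) = 4)
Function('X')(S, B) = Add(-2, Mul(2, B))
u = Rational(-5, 6) (u = Mul(-1, Rational(5, 6)) = Rational(-5, 6) ≈ -0.83333)
Mul(651, Pow(Add(u, Mul(Function('X')(-2, -1), Function('A')(7, -3))), -1)) = Mul(651, Pow(Add(Rational(-5, 6), Mul(Add(-2, Mul(2, -1)), 4)), -1)) = Mul(651, Pow(Add(Rational(-5, 6), Mul(Add(-2, -2), 4)), -1)) = Mul(651, Pow(Add(Rational(-5, 6), Mul(-4, 4)), -1)) = Mul(651, Pow(Add(Rational(-5, 6), -16), -1)) = Mul(651, Pow(Rational(-101, 6), -1)) = Mul(651, Rational(-6, 101)) = Rational(-3906, 101)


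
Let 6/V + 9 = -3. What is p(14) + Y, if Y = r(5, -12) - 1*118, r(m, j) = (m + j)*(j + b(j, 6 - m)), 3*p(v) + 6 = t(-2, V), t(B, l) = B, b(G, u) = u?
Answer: -131/3 ≈ -43.667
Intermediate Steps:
V = -1/2 (V = 6/(-9 - 3) = 6/(-12) = 6*(-1/12) = -1/2 ≈ -0.50000)
p(v) = -8/3 (p(v) = -2 + (1/3)*(-2) = -2 - 2/3 = -8/3)
r(m, j) = (j + m)*(6 + j - m) (r(m, j) = (m + j)*(j + (6 - m)) = (j + m)*(6 + j - m))
Y = -41 (Y = ((-12)**2 - 1*5**2 + 6*(-12) + 6*5) - 1*118 = (144 - 1*25 - 72 + 30) - 118 = (144 - 25 - 72 + 30) - 118 = 77 - 118 = -41)
p(14) + Y = -8/3 - 41 = -131/3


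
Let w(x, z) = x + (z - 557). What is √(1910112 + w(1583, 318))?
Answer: 12*√13274 ≈ 1382.6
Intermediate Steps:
w(x, z) = -557 + x + z (w(x, z) = x + (-557 + z) = -557 + x + z)
√(1910112 + w(1583, 318)) = √(1910112 + (-557 + 1583 + 318)) = √(1910112 + 1344) = √1911456 = 12*√13274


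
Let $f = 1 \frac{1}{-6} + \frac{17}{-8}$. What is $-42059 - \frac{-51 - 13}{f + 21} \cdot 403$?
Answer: $- \frac{18265483}{449} \approx -40680.0$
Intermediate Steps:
$f = - \frac{55}{24}$ ($f = 1 \left(- \frac{1}{6}\right) + 17 \left(- \frac{1}{8}\right) = - \frac{1}{6} - \frac{17}{8} = - \frac{55}{24} \approx -2.2917$)
$-42059 - \frac{-51 - 13}{f + 21} \cdot 403 = -42059 - \frac{-51 - 13}{- \frac{55}{24} + 21} \cdot 403 = -42059 - - \frac{64}{\frac{449}{24}} \cdot 403 = -42059 - \left(-64\right) \frac{24}{449} \cdot 403 = -42059 - \left(- \frac{1536}{449}\right) 403 = -42059 - - \frac{619008}{449} = -42059 + \frac{619008}{449} = - \frac{18265483}{449}$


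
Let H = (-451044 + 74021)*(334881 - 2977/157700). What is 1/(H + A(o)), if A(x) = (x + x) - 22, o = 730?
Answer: -157700/19910859902605029 ≈ -7.9203e-12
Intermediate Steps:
A(x) = -22 + 2*x (A(x) = 2*x - 22 = -22 + 2*x)
H = -19910860129377629/157700 (H = -377023*(334881 - 2977*1/157700) = -377023*(334881 - 2977/157700) = -377023*52810730723/157700 = -19910860129377629/157700 ≈ -1.2626e+11)
1/(H + A(o)) = 1/(-19910860129377629/157700 + (-22 + 2*730)) = 1/(-19910860129377629/157700 + (-22 + 1460)) = 1/(-19910860129377629/157700 + 1438) = 1/(-19910859902605029/157700) = -157700/19910859902605029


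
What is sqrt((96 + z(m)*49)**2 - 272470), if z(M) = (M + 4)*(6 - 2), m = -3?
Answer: I*sqrt(187206) ≈ 432.67*I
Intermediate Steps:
z(M) = 16 + 4*M (z(M) = (4 + M)*4 = 16 + 4*M)
sqrt((96 + z(m)*49)**2 - 272470) = sqrt((96 + (16 + 4*(-3))*49)**2 - 272470) = sqrt((96 + (16 - 12)*49)**2 - 272470) = sqrt((96 + 4*49)**2 - 272470) = sqrt((96 + 196)**2 - 272470) = sqrt(292**2 - 272470) = sqrt(85264 - 272470) = sqrt(-187206) = I*sqrt(187206)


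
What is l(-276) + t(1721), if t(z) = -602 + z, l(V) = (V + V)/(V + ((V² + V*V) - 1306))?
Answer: 84355539/75385 ≈ 1119.0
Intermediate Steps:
l(V) = 2*V/(-1306 + V + 2*V²) (l(V) = (2*V)/(V + ((V² + V²) - 1306)) = (2*V)/(V + (2*V² - 1306)) = (2*V)/(V + (-1306 + 2*V²)) = (2*V)/(-1306 + V + 2*V²) = 2*V/(-1306 + V + 2*V²))
l(-276) + t(1721) = 2*(-276)/(-1306 - 276 + 2*(-276)²) + (-602 + 1721) = 2*(-276)/(-1306 - 276 + 2*76176) + 1119 = 2*(-276)/(-1306 - 276 + 152352) + 1119 = 2*(-276)/150770 + 1119 = 2*(-276)*(1/150770) + 1119 = -276/75385 + 1119 = 84355539/75385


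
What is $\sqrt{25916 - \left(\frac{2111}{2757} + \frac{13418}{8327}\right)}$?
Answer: $\frac{\sqrt{13657738605747808539}}{22957539} \approx 160.98$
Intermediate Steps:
$\sqrt{25916 - \left(\frac{2111}{2757} + \frac{13418}{8327}\right)} = \sqrt{25916 - \frac{54571723}{22957539}} = \sqrt{\frac{594913009001}{22957539}} = \frac{\sqrt{13657738605747808539}}{22957539}$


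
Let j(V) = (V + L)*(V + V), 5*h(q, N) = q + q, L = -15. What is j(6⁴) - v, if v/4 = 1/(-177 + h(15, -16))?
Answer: 567780196/171 ≈ 3.3204e+6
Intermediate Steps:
h(q, N) = 2*q/5 (h(q, N) = (q + q)/5 = (2*q)/5 = 2*q/5)
j(V) = 2*V*(-15 + V) (j(V) = (V - 15)*(V + V) = (-15 + V)*(2*V) = 2*V*(-15 + V))
v = -4/171 (v = 4/(-177 + (⅖)*15) = 4/(-177 + 6) = 4/(-171) = 4*(-1/171) = -4/171 ≈ -0.023392)
j(6⁴) - v = 2*6⁴*(-15 + 6⁴) - 1*(-4/171) = 2*1296*(-15 + 1296) + 4/171 = 2*1296*1281 + 4/171 = 3320352 + 4/171 = 567780196/171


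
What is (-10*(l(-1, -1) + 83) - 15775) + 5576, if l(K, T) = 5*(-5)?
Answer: -10779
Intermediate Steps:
l(K, T) = -25
(-10*(l(-1, -1) + 83) - 15775) + 5576 = (-10*(-25 + 83) - 15775) + 5576 = (-10*58 - 15775) + 5576 = (-580 - 15775) + 5576 = -16355 + 5576 = -10779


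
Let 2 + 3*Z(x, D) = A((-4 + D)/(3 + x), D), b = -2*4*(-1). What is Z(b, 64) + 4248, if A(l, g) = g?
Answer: 12806/3 ≈ 4268.7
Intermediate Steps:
b = 8 (b = -8*(-1) = 8)
Z(x, D) = -⅔ + D/3
Z(b, 64) + 4248 = (-⅔ + (⅓)*64) + 4248 = (-⅔ + 64/3) + 4248 = 62/3 + 4248 = 12806/3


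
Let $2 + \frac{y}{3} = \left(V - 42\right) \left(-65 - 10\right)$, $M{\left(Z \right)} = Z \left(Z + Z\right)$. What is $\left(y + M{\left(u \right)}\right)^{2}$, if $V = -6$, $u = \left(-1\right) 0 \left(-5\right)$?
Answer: $116510436$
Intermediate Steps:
$u = 0$ ($u = 0 \left(-5\right) = 0$)
$M{\left(Z \right)} = 2 Z^{2}$ ($M{\left(Z \right)} = Z 2 Z = 2 Z^{2}$)
$y = 10794$ ($y = -6 + 3 \left(-6 - 42\right) \left(-65 - 10\right) = -6 + 3 \left(\left(-48\right) \left(-75\right)\right) = -6 + 3 \cdot 3600 = -6 + 10800 = 10794$)
$\left(y + M{\left(u \right)}\right)^{2} = \left(10794 + 2 \cdot 0^{2}\right)^{2} = \left(10794 + 2 \cdot 0\right)^{2} = \left(10794 + 0\right)^{2} = 10794^{2} = 116510436$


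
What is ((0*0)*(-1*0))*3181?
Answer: 0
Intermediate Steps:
((0*0)*(-1*0))*3181 = (0*0)*3181 = 0*3181 = 0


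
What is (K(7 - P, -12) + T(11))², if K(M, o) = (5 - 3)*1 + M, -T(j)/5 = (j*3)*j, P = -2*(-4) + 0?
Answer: 3290596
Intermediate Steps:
P = 8 (P = 8 + 0 = 8)
T(j) = -15*j² (T(j) = -5*j*3*j = -5*3*j*j = -15*j²)
K(M, o) = 2 + M (K(M, o) = 2*1 + M = 2 + M)
(K(7 - P, -12) + T(11))² = ((2 + (7 - 1*8)) - 15*11²)² = ((2 + (7 - 8)) - 15*121)² = ((2 - 1) - 1815)² = (1 - 1815)² = (-1814)² = 3290596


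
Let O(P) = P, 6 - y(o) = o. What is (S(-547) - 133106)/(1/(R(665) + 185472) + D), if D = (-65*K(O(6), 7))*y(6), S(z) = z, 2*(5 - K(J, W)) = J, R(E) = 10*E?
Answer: -25677681666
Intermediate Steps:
y(o) = 6 - o
K(J, W) = 5 - J/2
D = 0 (D = (-65*(5 - ½*6))*(6 - 1*6) = (-65*(5 - 3))*(6 - 6) = -65*2*0 = -130*0 = 0)
(S(-547) - 133106)/(1/(R(665) + 185472) + D) = (-547 - 133106)/(1/(10*665 + 185472) + 0) = -133653/(1/(6650 + 185472) + 0) = -133653/(1/192122 + 0) = -133653/1/192122 = -133653*192122 = -25677681666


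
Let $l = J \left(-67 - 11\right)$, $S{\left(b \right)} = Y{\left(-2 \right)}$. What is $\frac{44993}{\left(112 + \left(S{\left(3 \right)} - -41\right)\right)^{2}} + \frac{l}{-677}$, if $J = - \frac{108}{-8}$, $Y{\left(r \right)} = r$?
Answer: $\frac{54469714}{15436277} \approx 3.5287$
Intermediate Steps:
$J = \frac{27}{2}$ ($J = \left(-108\right) \left(- \frac{1}{8}\right) = \frac{27}{2} \approx 13.5$)
$S{\left(b \right)} = -2$
$l = -1053$ ($l = \frac{27 \left(-67 - 11\right)}{2} = \frac{27}{2} \left(-78\right) = -1053$)
$\frac{44993}{\left(112 + \left(S{\left(3 \right)} - -41\right)\right)^{2}} + \frac{l}{-677} = \frac{44993}{\left(112 - -39\right)^{2}} - \frac{1053}{-677} = \frac{44993}{\left(112 + \left(-2 + 41\right)\right)^{2}} - - \frac{1053}{677} = \frac{44993}{\left(112 + 39\right)^{2}} + \frac{1053}{677} = \frac{44993}{151^{2}} + \frac{1053}{677} = \frac{44993}{22801} + \frac{1053}{677} = \frac{54469714}{15436277}$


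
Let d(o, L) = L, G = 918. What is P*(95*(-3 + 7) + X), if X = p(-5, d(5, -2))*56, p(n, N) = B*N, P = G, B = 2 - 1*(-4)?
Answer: -268056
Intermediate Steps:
B = 6 (B = 2 + 4 = 6)
P = 918
p(n, N) = 6*N
X = -672 (X = (6*(-2))*56 = -12*56 = -672)
P*(95*(-3 + 7) + X) = 918*(95*(-3 + 7) - 672) = 918*(95*4 - 672) = 918*(380 - 672) = 918*(-292) = -268056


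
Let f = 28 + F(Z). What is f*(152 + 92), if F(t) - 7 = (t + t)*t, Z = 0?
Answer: 8540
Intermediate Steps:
F(t) = 7 + 2*t² (F(t) = 7 + (t + t)*t = 7 + (2*t)*t = 7 + 2*t²)
f = 35 (f = 28 + (7 + 2*0²) = 28 + (7 + 2*0) = 28 + (7 + 0) = 28 + 7 = 35)
f*(152 + 92) = 35*(152 + 92) = 35*244 = 8540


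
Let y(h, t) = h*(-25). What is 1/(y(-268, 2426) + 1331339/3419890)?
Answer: 3419890/22914594339 ≈ 0.00014925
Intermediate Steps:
y(h, t) = -25*h
1/(y(-268, 2426) + 1331339/3419890) = 1/(-25*(-268) + 1331339/3419890) = 1/(6700 + 1331339*(1/3419890)) = 1/(6700 + 1331339/3419890) = 1/(22914594339/3419890) = 3419890/22914594339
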